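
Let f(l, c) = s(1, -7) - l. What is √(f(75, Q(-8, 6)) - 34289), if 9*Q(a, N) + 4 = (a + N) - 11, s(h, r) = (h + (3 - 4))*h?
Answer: 22*I*√71 ≈ 185.38*I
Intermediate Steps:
s(h, r) = h*(-1 + h) (s(h, r) = (h - 1)*h = (-1 + h)*h = h*(-1 + h))
Q(a, N) = -5/3 + N/9 + a/9 (Q(a, N) = -4/9 + ((a + N) - 11)/9 = -4/9 + ((N + a) - 11)/9 = -4/9 + (-11 + N + a)/9 = -4/9 + (-11/9 + N/9 + a/9) = -5/3 + N/9 + a/9)
f(l, c) = -l (f(l, c) = 1*(-1 + 1) - l = 1*0 - l = 0 - l = -l)
√(f(75, Q(-8, 6)) - 34289) = √(-1*75 - 34289) = √(-75 - 34289) = √(-34364) = 22*I*√71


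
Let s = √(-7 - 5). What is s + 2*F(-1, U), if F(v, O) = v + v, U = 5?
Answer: -4 + 2*I*√3 ≈ -4.0 + 3.4641*I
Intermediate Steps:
F(v, O) = 2*v
s = 2*I*√3 (s = √(-12) = 2*I*√3 ≈ 3.4641*I)
s + 2*F(-1, U) = 2*I*√3 + 2*(2*(-1)) = 2*I*√3 + 2*(-2) = 2*I*√3 - 4 = -4 + 2*I*√3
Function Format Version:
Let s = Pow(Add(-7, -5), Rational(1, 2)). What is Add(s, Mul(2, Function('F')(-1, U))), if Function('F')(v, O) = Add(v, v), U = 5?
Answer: Add(-4, Mul(2, I, Pow(3, Rational(1, 2)))) ≈ Add(-4.0000, Mul(3.4641, I))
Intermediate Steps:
Function('F')(v, O) = Mul(2, v)
s = Mul(2, I, Pow(3, Rational(1, 2))) (s = Pow(-12, Rational(1, 2)) = Mul(2, I, Pow(3, Rational(1, 2))) ≈ Mul(3.4641, I))
Add(s, Mul(2, Function('F')(-1, U))) = Add(Mul(2, I, Pow(3, Rational(1, 2))), Mul(2, Mul(2, -1))) = Add(Mul(2, I, Pow(3, Rational(1, 2))), Mul(2, -2)) = Add(Mul(2, I, Pow(3, Rational(1, 2))), -4) = Add(-4, Mul(2, I, Pow(3, Rational(1, 2))))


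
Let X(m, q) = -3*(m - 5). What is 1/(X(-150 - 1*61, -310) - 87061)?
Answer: -1/86413 ≈ -1.1572e-5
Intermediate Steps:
X(m, q) = 15 - 3*m (X(m, q) = -3*(-5 + m) = 15 - 3*m)
1/(X(-150 - 1*61, -310) - 87061) = 1/((15 - 3*(-150 - 1*61)) - 87061) = 1/((15 - 3*(-150 - 61)) - 87061) = 1/((15 - 3*(-211)) - 87061) = 1/((15 + 633) - 87061) = 1/(648 - 87061) = 1/(-86413) = -1/86413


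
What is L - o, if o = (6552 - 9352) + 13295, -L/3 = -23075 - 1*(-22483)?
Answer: -8719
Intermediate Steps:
L = 1776 (L = -3*(-23075 - 1*(-22483)) = -3*(-23075 + 22483) = -3*(-592) = 1776)
o = 10495 (o = -2800 + 13295 = 10495)
L - o = 1776 - 1*10495 = 1776 - 10495 = -8719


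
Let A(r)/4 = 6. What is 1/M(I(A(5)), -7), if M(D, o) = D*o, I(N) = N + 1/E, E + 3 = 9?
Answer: -6/1015 ≈ -0.0059113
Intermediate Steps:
E = 6 (E = -3 + 9 = 6)
A(r) = 24 (A(r) = 4*6 = 24)
I(N) = ⅙ + N (I(N) = N + 1/6 = N + 1*(⅙) = N + ⅙ = ⅙ + N)
1/M(I(A(5)), -7) = 1/((⅙ + 24)*(-7)) = 1/((145/6)*(-7)) = 1/(-1015/6) = -6/1015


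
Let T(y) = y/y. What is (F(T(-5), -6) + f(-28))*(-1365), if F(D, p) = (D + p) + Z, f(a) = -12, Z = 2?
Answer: 20475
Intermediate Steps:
T(y) = 1
F(D, p) = 2 + D + p (F(D, p) = (D + p) + 2 = 2 + D + p)
(F(T(-5), -6) + f(-28))*(-1365) = ((2 + 1 - 6) - 12)*(-1365) = (-3 - 12)*(-1365) = -15*(-1365) = 20475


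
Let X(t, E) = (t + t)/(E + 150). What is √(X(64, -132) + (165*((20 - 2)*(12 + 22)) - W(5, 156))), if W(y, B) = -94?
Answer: √909730/3 ≈ 317.93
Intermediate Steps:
X(t, E) = 2*t/(150 + E) (X(t, E) = (2*t)/(150 + E) = 2*t/(150 + E))
√(X(64, -132) + (165*((20 - 2)*(12 + 22)) - W(5, 156))) = √(2*64/(150 - 132) + (165*((20 - 2)*(12 + 22)) - 1*(-94))) = √(2*64/18 + (165*(18*34) + 94)) = √(2*64*(1/18) + (165*612 + 94)) = √(64/9 + (100980 + 94)) = √(64/9 + 101074) = √(909730/9) = √909730/3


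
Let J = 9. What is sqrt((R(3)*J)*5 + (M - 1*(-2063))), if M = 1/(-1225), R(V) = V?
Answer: sqrt(2692549)/35 ≈ 46.883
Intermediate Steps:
M = -1/1225 ≈ -0.00081633
sqrt((R(3)*J)*5 + (M - 1*(-2063))) = sqrt((3*9)*5 + (-1/1225 - 1*(-2063))) = sqrt(27*5 + (-1/1225 + 2063)) = sqrt(135 + 2527174/1225) = sqrt(2692549/1225) = sqrt(2692549)/35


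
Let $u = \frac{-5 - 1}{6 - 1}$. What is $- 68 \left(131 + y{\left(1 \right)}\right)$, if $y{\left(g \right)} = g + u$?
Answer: $- \frac{44472}{5} \approx -8894.4$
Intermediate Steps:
$u = - \frac{6}{5} \approx -1.2$
$y{\left(g \right)} = - \frac{6}{5} + g$ ($y{\left(g \right)} = g - \frac{6}{5} = - \frac{6}{5} + g$)
$- 68 \left(131 + y{\left(1 \right)}\right) = - 68 \left(131 + \left(- \frac{6}{5} + 1\right)\right) = - 68 \left(131 - \frac{1}{5}\right) = \left(-68\right) \frac{654}{5} = - \frac{44472}{5}$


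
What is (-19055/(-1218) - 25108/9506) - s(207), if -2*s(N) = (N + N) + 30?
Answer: 194352833/827022 ≈ 235.00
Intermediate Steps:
s(N) = -15 - N (s(N) = -((N + N) + 30)/2 = -(2*N + 30)/2 = -(30 + 2*N)/2 = -15 - N)
(-19055/(-1218) - 25108/9506) - s(207) = (-19055/(-1218) - 25108/9506) - (-15 - 1*207) = (-19055*(-1/1218) - 25108*1/9506) - (-15 - 207) = (19055/1218 - 12554/4753) - 1*(-222) = 10753949/827022 + 222 = 194352833/827022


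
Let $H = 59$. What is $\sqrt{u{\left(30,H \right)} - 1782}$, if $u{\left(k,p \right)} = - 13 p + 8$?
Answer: $11 i \sqrt{21} \approx 50.408 i$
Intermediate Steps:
$u{\left(k,p \right)} = 8 - 13 p$
$\sqrt{u{\left(30,H \right)} - 1782} = \sqrt{\left(8 - 767\right) - 1782} = \sqrt{-759 - 1782} = \sqrt{-2541} = 11 i \sqrt{21}$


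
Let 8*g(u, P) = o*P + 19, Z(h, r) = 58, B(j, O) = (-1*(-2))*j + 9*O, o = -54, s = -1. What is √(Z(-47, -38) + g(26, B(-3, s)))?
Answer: √2586/4 ≈ 12.713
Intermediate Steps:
B(j, O) = 2*j + 9*O
g(u, P) = 19/8 - 27*P/4 (g(u, P) = (-54*P + 19)/8 = (19 - 54*P)/8 = 19/8 - 27*P/4)
√(Z(-47, -38) + g(26, B(-3, s))) = √(58 + (19/8 - 27*(2*(-3) + 9*(-1))/4)) = √(58 + (19/8 - 27*(-6 - 9)/4)) = √(58 + (19/8 - 27/4*(-15))) = √(58 + (19/8 + 405/4)) = √(58 + 829/8) = √(1293/8) = √2586/4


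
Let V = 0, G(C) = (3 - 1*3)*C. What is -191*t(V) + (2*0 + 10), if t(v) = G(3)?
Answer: 10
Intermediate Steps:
G(C) = 0 (G(C) = (3 - 3)*C = 0*C = 0)
t(v) = 0
-191*t(V) + (2*0 + 10) = -191*0 + (2*0 + 10) = 0 + (0 + 10) = 0 + 10 = 10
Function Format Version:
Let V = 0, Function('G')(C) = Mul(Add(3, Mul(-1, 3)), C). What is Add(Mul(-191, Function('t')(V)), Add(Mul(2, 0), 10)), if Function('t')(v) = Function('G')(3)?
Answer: 10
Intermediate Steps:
Function('G')(C) = 0 (Function('G')(C) = Mul(Add(3, -3), C) = Mul(0, C) = 0)
Function('t')(v) = 0
Add(Mul(-191, Function('t')(V)), Add(Mul(2, 0), 10)) = Add(Mul(-191, 0), Add(Mul(2, 0), 10)) = Add(0, Add(0, 10)) = Add(0, 10) = 10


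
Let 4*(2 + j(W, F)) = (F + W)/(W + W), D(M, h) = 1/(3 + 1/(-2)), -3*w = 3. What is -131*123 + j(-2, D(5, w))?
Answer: -161149/10 ≈ -16115.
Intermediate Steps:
w = -1 (w = -⅓*3 = -1)
D(M, h) = ⅖ (D(M, h) = 1/(3 - ½) = 1/(5/2) = ⅖)
j(W, F) = -2 + (F + W)/(8*W) (j(W, F) = -2 + ((F + W)/(W + W))/4 = -2 + ((F + W)/((2*W)))/4 = -2 + ((F + W)*(1/(2*W)))/4 = -2 + ((F + W)/(2*W))/4 = -2 + (F + W)/(8*W))
-131*123 + j(-2, D(5, w)) = -131*123 + (⅛)*(⅖ - 15*(-2))/(-2) = -16113 + (⅛)*(-½)*(⅖ + 30) = -16113 + (⅛)*(-½)*(152/5) = -16113 - 19/10 = -161149/10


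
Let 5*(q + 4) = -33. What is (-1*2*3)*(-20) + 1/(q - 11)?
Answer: 12955/108 ≈ 119.95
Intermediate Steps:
q = -53/5 (q = -4 + (⅕)*(-33) = -4 - 33/5 = -53/5 ≈ -10.600)
(-1*2*3)*(-20) + 1/(q - 11) = (-1*2*3)*(-20) + 1/(-53/5 - 11) = -2*3*(-20) + 1/(-108/5) = -6*(-20) - 5/108 = 120 - 5/108 = 12955/108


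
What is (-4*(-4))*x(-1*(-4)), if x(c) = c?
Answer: 64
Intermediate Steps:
(-4*(-4))*x(-1*(-4)) = (-4*(-4))*(-1*(-4)) = 16*4 = 64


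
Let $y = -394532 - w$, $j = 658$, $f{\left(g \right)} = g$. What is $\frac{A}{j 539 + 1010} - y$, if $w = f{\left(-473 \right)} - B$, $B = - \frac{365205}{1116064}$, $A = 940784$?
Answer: $\frac{19552996223960551}{49619089376} \approx 3.9406 \cdot 10^{5}$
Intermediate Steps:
$B = - \frac{365205}{1116064}$ ($B = \left(-365205\right) \frac{1}{1116064} = - \frac{365205}{1116064} \approx -0.32723$)
$w = - \frac{527533067}{1116064}$ ($w = -473 - - \frac{365205}{1116064} = -473 + \frac{365205}{1116064} = - \frac{527533067}{1116064} \approx -472.67$)
$y = - \frac{439795428981}{1116064}$ ($y = -394532 - - \frac{527533067}{1116064} = -394532 + \frac{527533067}{1116064} = - \frac{439795428981}{1116064} \approx -3.9406 \cdot 10^{5}$)
$\frac{A}{j 539 + 1010} - y = \frac{940784}{658 \cdot 539 + 1010} - - \frac{439795428981}{1116064} = \frac{940784}{354662 + 1010} + \frac{439795428981}{1116064} = \frac{940784}{355672} + \frac{439795428981}{1116064} = 940784 \cdot \frac{1}{355672} + \frac{439795428981}{1116064} = \frac{117598}{44459} + \frac{439795428981}{1116064} = \frac{19552996223960551}{49619089376}$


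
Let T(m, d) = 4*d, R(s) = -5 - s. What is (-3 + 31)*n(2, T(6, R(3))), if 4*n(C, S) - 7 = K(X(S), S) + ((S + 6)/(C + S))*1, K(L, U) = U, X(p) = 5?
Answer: -2534/15 ≈ -168.93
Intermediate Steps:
n(C, S) = 7/4 + S/4 + (6 + S)/(4*(C + S)) (n(C, S) = 7/4 + (S + ((S + 6)/(C + S))*1)/4 = 7/4 + (S + ((6 + S)/(C + S))*1)/4 = 7/4 + (S + (6 + S)/(C + S))/4 = 7/4 + (S/4 + (6 + S)/(4*(C + S))) = 7/4 + S/4 + (6 + S)/(4*(C + S)))
(-3 + 31)*n(2, T(6, R(3))) = (-3 + 31)*((6 + (4*(-5 - 1*3))² + 7*2 + 8*(4*(-5 - 1*3)) + 2*(4*(-5 - 1*3)))/(4*(2 + 4*(-5 - 1*3)))) = 28*((6 + (4*(-5 - 3))² + 14 + 8*(4*(-5 - 3)) + 2*(4*(-5 - 3)))/(4*(2 + 4*(-5 - 3)))) = 28*((6 + (4*(-8))² + 14 + 8*(4*(-8)) + 2*(4*(-8)))/(4*(2 + 4*(-8)))) = 28*((6 + (-32)² + 14 + 8*(-32) + 2*(-32))/(4*(2 - 32))) = 28*((¼)*(6 + 1024 + 14 - 256 - 64)/(-30)) = 28*((¼)*(-1/30)*724) = 28*(-181/30) = -2534/15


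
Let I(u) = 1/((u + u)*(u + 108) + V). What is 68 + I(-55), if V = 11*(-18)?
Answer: 409903/6028 ≈ 68.000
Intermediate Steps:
V = -198
I(u) = 1/(-198 + 2*u*(108 + u)) (I(u) = 1/((u + u)*(u + 108) - 198) = 1/((2*u)*(108 + u) - 198) = 1/(2*u*(108 + u) - 198) = 1/(-198 + 2*u*(108 + u)))
68 + I(-55) = 68 + 1/(2*(-99 + (-55)**2 + 108*(-55))) = 68 + 1/(2*(-99 + 3025 - 5940)) = 68 + (1/2)/(-3014) = 68 + (1/2)*(-1/3014) = 68 - 1/6028 = 409903/6028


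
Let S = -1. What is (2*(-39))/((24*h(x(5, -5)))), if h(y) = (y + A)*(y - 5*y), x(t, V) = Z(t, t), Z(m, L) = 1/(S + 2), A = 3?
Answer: 13/64 ≈ 0.20313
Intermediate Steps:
Z(m, L) = 1 (Z(m, L) = 1/(-1 + 2) = 1/1 = 1)
x(t, V) = 1
h(y) = -4*y*(3 + y) (h(y) = (y + 3)*(y - 5*y) = (3 + y)*(-4*y) = -4*y*(3 + y))
(2*(-39))/((24*h(x(5, -5)))) = (2*(-39))/((24*(-4*1*(3 + 1)))) = -78/(24*(-4*1*4)) = -78/(24*(-16)) = -78/(-384) = -78*(-1/384) = 13/64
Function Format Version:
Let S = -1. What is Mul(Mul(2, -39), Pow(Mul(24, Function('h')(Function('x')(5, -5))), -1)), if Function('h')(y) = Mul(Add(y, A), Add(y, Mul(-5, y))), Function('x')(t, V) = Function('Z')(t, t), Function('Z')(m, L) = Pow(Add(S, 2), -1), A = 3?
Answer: Rational(13, 64) ≈ 0.20313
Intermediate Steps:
Function('Z')(m, L) = 1 (Function('Z')(m, L) = Pow(Add(-1, 2), -1) = Pow(1, -1) = 1)
Function('x')(t, V) = 1
Function('h')(y) = Mul(-4, y, Add(3, y)) (Function('h')(y) = Mul(Add(y, 3), Add(y, Mul(-5, y))) = Mul(Add(3, y), Mul(-4, y)) = Mul(-4, y, Add(3, y)))
Mul(Mul(2, -39), Pow(Mul(24, Function('h')(Function('x')(5, -5))), -1)) = Mul(Mul(2, -39), Pow(Mul(24, Mul(-4, 1, Add(3, 1))), -1)) = Mul(-78, Pow(Mul(24, Mul(-4, 1, 4)), -1)) = Mul(-78, Pow(Mul(24, -16), -1)) = Mul(-78, Pow(-384, -1)) = Mul(-78, Rational(-1, 384)) = Rational(13, 64)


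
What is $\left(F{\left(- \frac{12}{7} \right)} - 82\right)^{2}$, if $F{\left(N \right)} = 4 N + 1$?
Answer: $\frac{378225}{49} \approx 7718.9$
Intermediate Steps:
$F{\left(N \right)} = 1 + 4 N$
$\left(F{\left(- \frac{12}{7} \right)} - 82\right)^{2} = \left(\left(1 + 4 \left(- \frac{12}{7}\right)\right) - 82\right)^{2} = \left(\left(1 - \frac{48}{7}\right) - 82\right)^{2} = \left(- \frac{41}{7} - 82\right)^{2} = \left(- \frac{615}{7}\right)^{2} = \frac{378225}{49}$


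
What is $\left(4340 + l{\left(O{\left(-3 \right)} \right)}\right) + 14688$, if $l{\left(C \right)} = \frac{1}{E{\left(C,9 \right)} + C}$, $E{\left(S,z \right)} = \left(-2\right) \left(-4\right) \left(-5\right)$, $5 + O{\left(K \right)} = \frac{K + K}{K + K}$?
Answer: $\frac{837231}{44} \approx 19028.0$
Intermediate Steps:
$O{\left(K \right)} = -4$ ($O{\left(K \right)} = -5 + \frac{K + K}{K + K} = -5 + \frac{2 K}{2 K} = -5 + 2 K \frac{1}{2 K} = -5 + 1 = -4$)
$E{\left(S,z \right)} = -40$ ($E{\left(S,z \right)} = 8 \left(-5\right) = -40$)
$l{\left(C \right)} = \frac{1}{-40 + C}$
$\left(4340 + l{\left(O{\left(-3 \right)} \right)}\right) + 14688 = \left(4340 + \frac{1}{-40 - 4}\right) + 14688 = \left(4340 + \frac{1}{-44}\right) + 14688 = \left(4340 - \frac{1}{44}\right) + 14688 = \frac{190959}{44} + 14688 = \frac{837231}{44}$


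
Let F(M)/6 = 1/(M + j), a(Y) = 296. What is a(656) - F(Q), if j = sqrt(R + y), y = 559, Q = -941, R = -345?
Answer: 87348226/295089 + 2*sqrt(214)/295089 ≈ 296.01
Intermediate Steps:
j = sqrt(214) (j = sqrt(-345 + 559) = sqrt(214) ≈ 14.629)
F(M) = 6/(M + sqrt(214))
a(656) - F(Q) = 296 - 6/(-941 + sqrt(214))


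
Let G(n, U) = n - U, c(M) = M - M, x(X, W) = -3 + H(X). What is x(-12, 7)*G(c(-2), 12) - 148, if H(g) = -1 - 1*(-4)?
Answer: -148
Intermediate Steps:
H(g) = 3 (H(g) = -1 + 4 = 3)
x(X, W) = 0 (x(X, W) = -3 + 3 = 0)
c(M) = 0
x(-12, 7)*G(c(-2), 12) - 148 = 0*(0 - 1*12) - 148 = 0*(0 - 12) - 148 = 0*(-12) - 148 = 0 - 148 = -148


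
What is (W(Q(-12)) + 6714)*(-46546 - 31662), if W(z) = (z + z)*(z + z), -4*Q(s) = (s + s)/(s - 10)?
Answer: -63538525440/121 ≈ -5.2511e+8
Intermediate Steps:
Q(s) = -s/(2*(-10 + s)) (Q(s) = -(s + s)/(4*(s - 10)) = -2*s/(4*(-10 + s)) = -s/(2*(-10 + s)))
W(z) = 4*z² (W(z) = (2*z)*(2*z) = 4*z²)
(W(Q(-12)) + 6714)*(-46546 - 31662) = (4*(-1*(-12)/(-20 + 2*(-12)))² + 6714)*(-46546 - 31662) = (4*(-1*(-12)/(-20 - 24))² + 6714)*(-78208) = (4*(-1*(-12)/(-44))² + 6714)*(-78208) = (4*(-1*(-12)*(-1/44))² + 6714)*(-78208) = (4*(-3/11)² + 6714)*(-78208) = (4*(9/121) + 6714)*(-78208) = (36/121 + 6714)*(-78208) = (812430/121)*(-78208) = -63538525440/121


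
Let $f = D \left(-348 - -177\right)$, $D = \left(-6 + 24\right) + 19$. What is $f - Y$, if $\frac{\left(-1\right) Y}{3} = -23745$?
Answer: $-77562$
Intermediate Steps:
$D = 37$ ($D = 18 + 19 = 37$)
$Y = 71235$ ($Y = \left(-3\right) \left(-23745\right) = 71235$)
$f = -6327$ ($f = 37 \left(-348 - -177\right) = 37 \left(-348 + 177\right) = 37 \left(-171\right) = -6327$)
$f - Y = -6327 - 71235 = -77562$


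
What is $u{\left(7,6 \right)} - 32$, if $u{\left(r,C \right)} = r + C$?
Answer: $-19$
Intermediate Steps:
$u{\left(r,C \right)} = C + r$
$u{\left(7,6 \right)} - 32 = \left(6 + 7\right) - 32 = 13 - 32 = -19$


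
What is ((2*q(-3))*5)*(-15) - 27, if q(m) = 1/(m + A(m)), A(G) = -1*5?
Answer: -33/4 ≈ -8.2500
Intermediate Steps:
A(G) = -5
q(m) = 1/(-5 + m) (q(m) = 1/(m - 5) = 1/(-5 + m))
((2*q(-3))*5)*(-15) - 27 = ((2/(-5 - 3))*5)*(-15) - 27 = ((2/(-8))*5)*(-15) - 27 = ((2*(-⅛))*5)*(-15) - 27 = -¼*5*(-15) - 27 = -5/4*(-15) - 27 = 75/4 - 27 = -33/4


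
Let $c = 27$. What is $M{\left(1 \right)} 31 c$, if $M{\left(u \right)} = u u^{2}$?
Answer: $837$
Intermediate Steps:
$M{\left(u \right)} = u^{3}$
$M{\left(1 \right)} 31 c = 1^{3} \cdot 31 \cdot 27 = 1 \cdot 31 \cdot 27 = 31 \cdot 27 = 837$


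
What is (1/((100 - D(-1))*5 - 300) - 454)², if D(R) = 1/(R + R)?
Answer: 33807441424/164025 ≈ 2.0611e+5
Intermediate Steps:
D(R) = 1/(2*R)
(1/((100 - D(-1))*5 - 300) - 454)² = (1/((100 - 1/(2*(-1)))*5 - 300) - 454)² = (1/((100 - (-1)/2)*5 - 300) - 454)² = (1/((100 - 1*(-½))*5 - 300) - 454)² = (1/((100 + ½)*5 - 300) - 454)² = (1/((201/2)*5 - 300) - 454)² = (1/(1005/2 - 300) - 454)² = (1/(405/2) - 454)² = (2/405 - 454)² = (-183868/405)² = 33807441424/164025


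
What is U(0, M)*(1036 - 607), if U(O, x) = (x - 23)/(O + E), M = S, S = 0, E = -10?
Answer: 9867/10 ≈ 986.70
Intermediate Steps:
M = 0
U(O, x) = (-23 + x)/(-10 + O) (U(O, x) = (x - 23)/(O - 10) = (-23 + x)/(-10 + O))
U(0, M)*(1036 - 607) = ((-23 + 0)/(-10 + 0))*(1036 - 607) = (-23/(-10))*429 = -⅒*(-23)*429 = (23/10)*429 = 9867/10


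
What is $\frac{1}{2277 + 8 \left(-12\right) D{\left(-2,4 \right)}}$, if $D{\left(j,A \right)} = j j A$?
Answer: $\frac{1}{741} \approx 0.0013495$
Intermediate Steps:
$D{\left(j,A \right)} = A j^{2}$ ($D{\left(j,A \right)} = j^{2} A = A j^{2}$)
$\frac{1}{2277 + 8 \left(-12\right) D{\left(-2,4 \right)}} = \frac{1}{2277 + 8 \left(-12\right) 4 \left(-2\right)^{2}} = \frac{1}{2277 - 96 \cdot 4 \cdot 4} = \frac{1}{2277 - 1536} = \frac{1}{741}$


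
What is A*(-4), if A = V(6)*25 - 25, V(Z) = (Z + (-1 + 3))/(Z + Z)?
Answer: 100/3 ≈ 33.333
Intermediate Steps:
V(Z) = (2 + Z)/(2*Z) (V(Z) = (Z + 2)/((2*Z)) = (2 + Z)*(1/(2*Z)) = (2 + Z)/(2*Z))
A = -25/3 (A = ((½)*(2 + 6)/6)*25 - 25 = ((½)*(⅙)*8)*25 - 25 = (⅔)*25 - 25 = 50/3 - 25 = -25/3 ≈ -8.3333)
A*(-4) = -25/3*(-4) = 100/3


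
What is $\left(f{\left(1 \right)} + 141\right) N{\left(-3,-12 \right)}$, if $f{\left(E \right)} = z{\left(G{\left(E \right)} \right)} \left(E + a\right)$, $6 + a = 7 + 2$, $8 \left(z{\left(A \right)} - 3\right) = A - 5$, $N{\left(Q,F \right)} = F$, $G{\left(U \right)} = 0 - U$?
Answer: $-1800$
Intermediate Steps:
$G{\left(U \right)} = - U$
$z{\left(A \right)} = \frac{19}{8} + \frac{A}{8}$ ($z{\left(A \right)} = 3 + \frac{A - 5}{8} = 3 + \frac{-5 + A}{8} = 3 + \left(- \frac{5}{8} + \frac{A}{8}\right) = \frac{19}{8} + \frac{A}{8}$)
$a = 3$ ($a = -6 + \left(7 + 2\right) = -6 + 9 = 3$)
$f{\left(E \right)} = \left(3 + E\right) \left(\frac{19}{8} - \frac{E}{8}\right)$ ($f{\left(E \right)} = \left(\frac{19}{8} + \frac{\left(-1\right) E}{8}\right) \left(E + 3\right) = \left(\frac{19}{8} - \frac{E}{8}\right) \left(3 + E\right) = \left(3 + E\right) \left(\frac{19}{8} - \frac{E}{8}\right)$)
$\left(f{\left(1 \right)} + 141\right) N{\left(-3,-12 \right)} = \left(\frac{\left(3 + 1\right) \left(19 - 1\right)}{8} + 141\right) \left(-12\right) = \left(\frac{1}{8} \cdot 4 \left(19 - 1\right) + 141\right) \left(-12\right) = \left(\frac{1}{8} \cdot 4 \cdot 18 + 141\right) \left(-12\right) = \left(9 + 141\right) \left(-12\right) = 150 \left(-12\right) = -1800$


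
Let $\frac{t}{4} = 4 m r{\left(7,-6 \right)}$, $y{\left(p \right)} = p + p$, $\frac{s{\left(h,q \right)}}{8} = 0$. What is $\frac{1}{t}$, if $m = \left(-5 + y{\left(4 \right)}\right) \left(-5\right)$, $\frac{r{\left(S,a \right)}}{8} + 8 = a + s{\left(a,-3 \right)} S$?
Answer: $\frac{1}{26880} \approx 3.7202 \cdot 10^{-5}$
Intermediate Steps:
$s{\left(h,q \right)} = 0$ ($s{\left(h,q \right)} = 8 \cdot 0 = 0$)
$y{\left(p \right)} = 2 p$
$r{\left(S,a \right)} = -64 + 8 a$ ($r{\left(S,a \right)} = -64 + 8 \left(a + 0 S\right) = -64 + 8 \left(a + 0\right) = -64 + 8 a$)
$m = -15$ ($m = \left(-5 + 2 \cdot 4\right) \left(-5\right) = \left(-5 + 8\right) \left(-5\right) = 3 \left(-5\right) = -15$)
$t = 26880$ ($t = 4 \cdot 4 \left(-15\right) \left(-64 + 8 \left(-6\right)\right) = 4 \left(- 60 \left(-64 - 48\right)\right) = 4 \left(\left(-60\right) \left(-112\right)\right) = 4 \cdot 6720 = 26880$)
$\frac{1}{t} = \frac{1}{26880}$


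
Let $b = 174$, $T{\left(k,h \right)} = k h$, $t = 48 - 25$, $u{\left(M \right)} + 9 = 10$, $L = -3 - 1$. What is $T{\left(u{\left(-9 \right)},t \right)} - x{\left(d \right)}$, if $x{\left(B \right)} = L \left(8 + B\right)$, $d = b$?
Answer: $751$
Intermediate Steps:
$L = -4$ ($L = -3 - 1 = -4$)
$u{\left(M \right)} = 1$ ($u{\left(M \right)} = -9 + 10 = 1$)
$t = 23$
$T{\left(k,h \right)} = h k$
$d = 174$
$x{\left(B \right)} = -32 - 4 B$ ($x{\left(B \right)} = - 4 \left(8 + B\right) = -32 - 4 B$)
$T{\left(u{\left(-9 \right)},t \right)} - x{\left(d \right)} = 23 \cdot 1 - \left(-32 - 696\right) = 23 - \left(-32 - 696\right) = 23 - -728 = 23 + 728 = 751$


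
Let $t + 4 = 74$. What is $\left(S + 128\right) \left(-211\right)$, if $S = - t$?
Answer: $-12238$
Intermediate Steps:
$t = 70$ ($t = -4 + 74 = 70$)
$S = -70$ ($S = \left(-1\right) 70 = -70$)
$\left(S + 128\right) \left(-211\right) = \left(-70 + 128\right) \left(-211\right) = 58 \left(-211\right) = -12238$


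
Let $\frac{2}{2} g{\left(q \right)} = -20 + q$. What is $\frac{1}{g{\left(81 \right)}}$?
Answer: $\frac{1}{61} \approx 0.016393$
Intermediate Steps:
$g{\left(q \right)} = -20 + q$
$\frac{1}{g{\left(81 \right)}} = \frac{1}{-20 + 81} = \frac{1}{61}$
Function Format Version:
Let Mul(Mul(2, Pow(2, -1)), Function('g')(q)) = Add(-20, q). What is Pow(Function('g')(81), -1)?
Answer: Rational(1, 61) ≈ 0.016393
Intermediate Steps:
Function('g')(q) = Add(-20, q)
Pow(Function('g')(81), -1) = Pow(Add(-20, 81), -1) = Pow(61, -1) = Rational(1, 61)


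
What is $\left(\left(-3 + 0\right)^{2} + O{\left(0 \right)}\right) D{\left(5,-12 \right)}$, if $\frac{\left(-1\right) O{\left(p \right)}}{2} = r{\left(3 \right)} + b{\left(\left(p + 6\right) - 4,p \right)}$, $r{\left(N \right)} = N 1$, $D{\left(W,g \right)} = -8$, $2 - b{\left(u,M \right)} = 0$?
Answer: $8$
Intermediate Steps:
$b{\left(u,M \right)} = 2$ ($b{\left(u,M \right)} = 2 - 0 = 2 + 0 = 2$)
$r{\left(N \right)} = N$
$O{\left(p \right)} = -10$ ($O{\left(p \right)} = - 2 \left(3 + 2\right) = \left(-2\right) 5 = -10$)
$\left(\left(-3 + 0\right)^{2} + O{\left(0 \right)}\right) D{\left(5,-12 \right)} = \left(\left(-3 + 0\right)^{2} - 10\right) \left(-8\right) = \left(\left(-3\right)^{2} - 10\right) \left(-8\right) = \left(9 - 10\right) \left(-8\right) = \left(-1\right) \left(-8\right) = 8$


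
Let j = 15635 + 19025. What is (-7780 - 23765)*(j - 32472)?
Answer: -69020460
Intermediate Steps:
j = 34660
(-7780 - 23765)*(j - 32472) = (-7780 - 23765)*(34660 - 32472) = -31545*2188 = -69020460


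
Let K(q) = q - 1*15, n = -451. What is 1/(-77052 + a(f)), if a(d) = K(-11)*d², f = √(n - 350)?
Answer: -1/56226 ≈ -1.7785e-5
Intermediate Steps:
K(q) = -15 + q (K(q) = q - 15 = -15 + q)
f = 3*I*√89 (f = √(-451 - 350) = √(-801) = 3*I*√89 ≈ 28.302*I)
a(d) = -26*d² (a(d) = (-15 - 11)*d² = -26*d²)
1/(-77052 + a(f)) = 1/(-77052 - 26*(3*I*√89)²) = 1/(-77052 - 26*(-801)) = 1/(-77052 + 20826) = 1/(-56226) = -1/56226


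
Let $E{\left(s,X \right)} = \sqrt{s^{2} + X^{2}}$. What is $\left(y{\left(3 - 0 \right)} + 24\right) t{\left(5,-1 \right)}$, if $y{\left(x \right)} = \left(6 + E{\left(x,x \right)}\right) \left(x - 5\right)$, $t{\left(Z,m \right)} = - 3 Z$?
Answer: $-180 + 90 \sqrt{2} \approx -52.721$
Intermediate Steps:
$E{\left(s,X \right)} = \sqrt{X^{2} + s^{2}}$
$y{\left(x \right)} = \left(-5 + x\right) \left(6 + \sqrt{2} \sqrt{x^{2}}\right)$ ($y{\left(x \right)} = \left(6 + \sqrt{x^{2} + x^{2}}\right) \left(x - 5\right) = \left(6 + \sqrt{2 x^{2}}\right) \left(-5 + x\right) = \left(6 + \sqrt{2} \sqrt{x^{2}}\right) \left(-5 + x\right) = \left(-5 + x\right) \left(6 + \sqrt{2} \sqrt{x^{2}}\right)$)
$\left(y{\left(3 - 0 \right)} + 24\right) t{\left(5,-1 \right)} = \left(\left(-30 + 6 \left(3 - 0\right) - 5 \sqrt{2} \sqrt{\left(3 - 0\right)^{2}} + \left(3 - 0\right) \sqrt{2} \sqrt{\left(3 - 0\right)^{2}}\right) + 24\right) \left(\left(-3\right) 5\right) = \left(\left(-30 + 6 \left(3 + 0\right) - 5 \sqrt{2} \sqrt{\left(3 + 0\right)^{2}} + \left(3 + 0\right) \sqrt{2} \sqrt{\left(3 + 0\right)^{2}}\right) + 24\right) \left(-15\right) = \left(\left(-30 + 6 \cdot 3 - 5 \sqrt{2} \sqrt{3^{2}} + 3 \sqrt{2} \sqrt{3^{2}}\right) + 24\right) \left(-15\right) = \left(\left(-30 + 18 - 5 \sqrt{2} \sqrt{9} + 3 \sqrt{2} \sqrt{9}\right) + 24\right) \left(-15\right) = \left(\left(-30 + 18 - 5 \sqrt{2} \cdot 3 + 3 \sqrt{2} \cdot 3\right) + 24\right) \left(-15\right) = \left(\left(-30 + 18 - 15 \sqrt{2} + 9 \sqrt{2}\right) + 24\right) \left(-15\right) = \left(\left(-12 - 6 \sqrt{2}\right) + 24\right) \left(-15\right) = \left(12 - 6 \sqrt{2}\right) \left(-15\right) = -180 + 90 \sqrt{2}$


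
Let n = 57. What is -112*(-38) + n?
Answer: 4313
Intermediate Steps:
-112*(-38) + n = -112*(-38) + 57 = 4256 + 57 = 4313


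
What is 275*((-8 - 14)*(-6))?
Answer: 36300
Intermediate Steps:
275*((-8 - 14)*(-6)) = 275*(-22*(-6)) = 275*132 = 36300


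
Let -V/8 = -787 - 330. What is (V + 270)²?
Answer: 84750436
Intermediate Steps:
V = 8936 (V = -8*(-787 - 330) = -8*(-1117) = 8936)
(V + 270)² = (8936 + 270)² = 9206² = 84750436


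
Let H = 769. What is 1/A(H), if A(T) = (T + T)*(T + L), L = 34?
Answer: 1/1235014 ≈ 8.0971e-7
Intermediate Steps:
A(T) = 2*T*(34 + T) (A(T) = (T + T)*(T + 34) = (2*T)*(34 + T) = 2*T*(34 + T))
1/A(H) = 1/(2*769*(34 + 769)) = 1/(2*769*803) = 1/1235014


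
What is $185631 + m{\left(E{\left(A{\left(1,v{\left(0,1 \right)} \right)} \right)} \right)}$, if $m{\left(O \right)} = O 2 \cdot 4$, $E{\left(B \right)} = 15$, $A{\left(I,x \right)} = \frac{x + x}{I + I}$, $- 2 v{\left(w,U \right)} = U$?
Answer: $185751$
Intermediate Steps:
$v{\left(w,U \right)} = - \frac{U}{2}$
$A{\left(I,x \right)} = \frac{x}{I}$ ($A{\left(I,x \right)} = \frac{2 x}{2 I} = 2 x \frac{1}{2 I} = \frac{x}{I}$)
$m{\left(O \right)} = 8 O$ ($m{\left(O \right)} = 2 O 4 = 8 O$)
$185631 + m{\left(E{\left(A{\left(1,v{\left(0,1 \right)} \right)} \right)} \right)} = 185631 + 8 \cdot 15 = 185631 + 120 = 185751$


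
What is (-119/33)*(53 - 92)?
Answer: 1547/11 ≈ 140.64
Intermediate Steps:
(-119/33)*(53 - 92) = -119*1/33*(-39) = -119/33*(-39) = 1547/11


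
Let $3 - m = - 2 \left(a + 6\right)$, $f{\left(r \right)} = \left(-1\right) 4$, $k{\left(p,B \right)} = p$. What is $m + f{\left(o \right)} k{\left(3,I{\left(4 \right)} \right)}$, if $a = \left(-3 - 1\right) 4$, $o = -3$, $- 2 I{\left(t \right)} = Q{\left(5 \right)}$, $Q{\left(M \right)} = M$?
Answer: $-29$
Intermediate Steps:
$I{\left(t \right)} = - \frac{5}{2}$ ($I{\left(t \right)} = \left(- \frac{1}{2}\right) 5 = - \frac{5}{2}$)
$a = -16$ ($a = \left(-4\right) 4 = -16$)
$f{\left(r \right)} = -4$
$m = -17$ ($m = 3 - - 2 \left(-16 + 6\right) = 3 - \left(-2\right) \left(-10\right) = 3 - 20 = -17$)
$m + f{\left(o \right)} k{\left(3,I{\left(4 \right)} \right)} = -17 - 12 = -29$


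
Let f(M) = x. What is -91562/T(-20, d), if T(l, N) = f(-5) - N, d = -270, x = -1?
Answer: -91562/269 ≈ -340.38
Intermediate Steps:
f(M) = -1
T(l, N) = -1 - N
-91562/T(-20, d) = -91562/(-1 - 1*(-270)) = -91562/(-1 + 270) = -91562/269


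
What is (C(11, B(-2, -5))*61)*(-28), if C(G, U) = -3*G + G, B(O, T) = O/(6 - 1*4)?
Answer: 37576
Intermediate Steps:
B(O, T) = O/2 (B(O, T) = O/(6 - 4) = O/2)
C(G, U) = -2*G
(C(11, B(-2, -5))*61)*(-28) = (-2*11*61)*(-28) = -22*61*(-28) = -1342*(-28) = 37576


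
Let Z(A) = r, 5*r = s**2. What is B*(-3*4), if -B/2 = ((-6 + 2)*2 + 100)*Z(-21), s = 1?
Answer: 2208/5 ≈ 441.60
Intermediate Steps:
r = 1/5 (r = (1/5)*1**2 = (1/5)*1 = 1/5 ≈ 0.20000)
Z(A) = 1/5
B = -184/5 (B = -2*((-6 + 2)*2 + 100)/5 = -2*(-4*2 + 100)/5 = -2*(-8 + 100)/5 = -184/5 ≈ -36.800)
B*(-3*4) = -(-552)*4/5 = -184/5*(-12) = 2208/5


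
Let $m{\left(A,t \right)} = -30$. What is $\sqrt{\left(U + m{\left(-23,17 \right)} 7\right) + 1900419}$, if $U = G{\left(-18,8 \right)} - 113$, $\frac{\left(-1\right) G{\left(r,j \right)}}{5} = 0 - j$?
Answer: $2 \sqrt{475034} \approx 1378.5$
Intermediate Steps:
$G{\left(r,j \right)} = 5 j$ ($G{\left(r,j \right)} = - 5 \left(0 - j\right) = - 5 \left(- j\right) = 5 j$)
$U = -73$ ($U = 5 \cdot 8 - 113 = 40 - 113 = -73$)
$\sqrt{\left(U + m{\left(-23,17 \right)} 7\right) + 1900419} = \sqrt{\left(-73 - 210\right) + 1900419} = \sqrt{-283 + 1900419} = \sqrt{1900136} = 2 \sqrt{475034}$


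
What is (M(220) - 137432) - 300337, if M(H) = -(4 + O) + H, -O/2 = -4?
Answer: -437561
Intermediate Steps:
O = 8 (O = -2*(-4) = 8)
M(H) = -12 + H (M(H) = -(4 + 8) + H = -1*12 + H = -12 + H)
(M(220) - 137432) - 300337 = ((-12 + 220) - 137432) - 300337 = (208 - 137432) - 300337 = -137224 - 300337 = -437561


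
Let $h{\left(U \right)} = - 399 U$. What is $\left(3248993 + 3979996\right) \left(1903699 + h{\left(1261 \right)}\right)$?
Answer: $10124632833840$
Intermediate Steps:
$\left(3248993 + 3979996\right) \left(1903699 + h{\left(1261 \right)}\right) = \left(3248993 + 3979996\right) \left(1903699 - 503139\right) = 7228989 \left(1903699 - 503139\right) = 7228989 \cdot 1400560 = 10124632833840$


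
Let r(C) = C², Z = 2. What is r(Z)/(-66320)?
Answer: -1/16580 ≈ -6.0314e-5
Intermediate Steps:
r(Z)/(-66320) = 2²/(-66320) = 4*(-1/66320) = -1/16580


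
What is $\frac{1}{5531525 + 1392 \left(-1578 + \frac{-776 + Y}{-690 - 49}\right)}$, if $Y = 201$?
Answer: $\frac{739}{2465327711} \approx 2.9976 \cdot 10^{-7}$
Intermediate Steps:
$\frac{1}{5531525 + 1392 \left(-1578 + \frac{-776 + Y}{-690 - 49}\right)} = \frac{1}{5531525 + 1392 \left(-1578 + \frac{-776 + 201}{-690 - 49}\right)} = \frac{1}{5531525 + 1392 \left(-1578 - \frac{575}{-739}\right)} = \frac{1}{5531525 + 1392 \left(-1578 - - \frac{575}{739}\right)} = \frac{1}{5531525 + 1392 \left(-1578 + \frac{575}{739}\right)} = \frac{1}{5531525 + 1392 \left(- \frac{1165567}{739}\right)} = \frac{1}{5531525 - \frac{1622469264}{739}} = \frac{1}{\frac{2465327711}{739}} = \frac{739}{2465327711}$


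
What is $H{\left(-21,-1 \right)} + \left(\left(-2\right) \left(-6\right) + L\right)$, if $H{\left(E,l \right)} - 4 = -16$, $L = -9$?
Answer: $-9$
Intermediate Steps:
$H{\left(E,l \right)} = -12$ ($H{\left(E,l \right)} = 4 - 16 = -12$)
$H{\left(-21,-1 \right)} + \left(\left(-2\right) \left(-6\right) + L\right) = -12 - -3 = -12 + \left(12 - 9\right) = -12 + 3 = -9$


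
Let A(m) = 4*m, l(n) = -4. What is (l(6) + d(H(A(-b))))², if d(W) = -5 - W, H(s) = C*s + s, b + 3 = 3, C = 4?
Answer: 81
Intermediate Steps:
b = 0 (b = -3 + 3 = 0)
H(s) = 5*s (H(s) = 4*s + s = 5*s)
(l(6) + d(H(A(-b))))² = (-4 + (-5 - 5*4*(-1*0)))² = (-4 + (-5 - 5*4*0))² = (-4 + (-5 - 5*0))² = (-4 + (-5 - 1*0))² = (-4 + (-5 + 0))² = (-4 - 5)² = (-9)² = 81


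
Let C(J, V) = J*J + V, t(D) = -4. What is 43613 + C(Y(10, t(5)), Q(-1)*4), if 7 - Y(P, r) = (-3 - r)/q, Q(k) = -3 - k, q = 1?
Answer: 43641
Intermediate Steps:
Y(P, r) = 10 + r (Y(P, r) = 7 - (-3 - r)/1 = 7 - (-3 - r) = 7 + (3 + r) = 10 + r)
C(J, V) = V + J² (C(J, V) = J² + V = V + J²)
43613 + C(Y(10, t(5)), Q(-1)*4) = 43613 + ((-3 - 1*(-1))*4 + (10 - 4)²) = 43613 + ((-3 + 1)*4 + 6²) = 43613 + (-2*4 + 36) = 43613 + (-8 + 36) = 43613 + 28 = 43641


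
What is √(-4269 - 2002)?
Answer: I*√6271 ≈ 79.19*I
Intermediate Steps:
√(-4269 - 2002) = √(-6271) = I*√6271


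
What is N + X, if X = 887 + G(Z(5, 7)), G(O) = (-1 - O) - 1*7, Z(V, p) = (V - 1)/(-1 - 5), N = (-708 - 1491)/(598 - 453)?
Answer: 376058/435 ≈ 864.50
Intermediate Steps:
N = -2199/145 ≈ -15.166
Z(V, p) = ⅙ - V/6 (Z(V, p) = (-1 + V)/(-6) = (-1 + V)*(-⅙) = ⅙ - V/6)
G(O) = -8 - O (G(O) = (-1 - O) - 7 = -8 - O)
X = 2639/3 (X = 887 + (-8 - (⅙ - ⅙*5)) = 887 + (-8 - (⅙ - ⅚)) = 887 + (-8 - 1*(-⅔)) = 887 + (-8 + ⅔) = 887 - 22/3 = 2639/3 ≈ 879.67)
N + X = -2199/145 + 2639/3 = 376058/435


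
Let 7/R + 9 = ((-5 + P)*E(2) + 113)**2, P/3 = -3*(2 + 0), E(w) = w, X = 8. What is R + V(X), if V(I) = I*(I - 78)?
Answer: -358399/640 ≈ -560.00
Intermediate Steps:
P = -18 (P = 3*(-3*(2 + 0)) = 3*(-3*2) = 3*(-6) = -18)
V(I) = I*(-78 + I)
R = 1/640 (R = 7/(-9 + ((-5 - 18)*2 + 113)**2) = 7/(-9 + (-23*2 + 113)**2) = 7/(-9 + (-46 + 113)**2) = 7/(-9 + 67**2) = 7/(-9 + 4489) = 7/4480 = 7*(1/4480) = 1/640 ≈ 0.0015625)
R + V(X) = 1/640 + 8*(-78 + 8) = 1/640 + 8*(-70) = 1/640 - 560 = -358399/640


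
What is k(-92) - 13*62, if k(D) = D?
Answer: -898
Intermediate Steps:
k(-92) - 13*62 = -92 - 13*62 = -92 - 806 = -898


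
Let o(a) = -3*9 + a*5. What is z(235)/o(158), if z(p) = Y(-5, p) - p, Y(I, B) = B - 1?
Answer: -1/763 ≈ -0.0013106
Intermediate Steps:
Y(I, B) = -1 + B
z(p) = -1 (z(p) = (-1 + p) - p = -1)
o(a) = -27 + 5*a
z(235)/o(158) = -1/(-27 + 5*158) = -1/(-27 + 790) = -1/763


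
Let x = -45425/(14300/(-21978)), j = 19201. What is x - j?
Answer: 1315957/26 ≈ 50614.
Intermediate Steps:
x = 1815183/26 (x = -45425/(14300*(-1/21978)) = -45425/(-650/999) = -45425*(-999/650) = 1815183/26 ≈ 69815.)
x - j = 1815183/26 - 1*19201 = 1815183/26 - 19201 = 1315957/26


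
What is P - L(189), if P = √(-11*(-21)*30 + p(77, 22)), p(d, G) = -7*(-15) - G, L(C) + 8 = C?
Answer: -181 + √7013 ≈ -97.256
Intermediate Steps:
L(C) = -8 + C
p(d, G) = 105 - G
P = √7013 (P = √(-11*(-21)*30 + (105 - 1*22)) = √(231*30 + (105 - 22)) = √(6930 + 83) = √7013 ≈ 83.744)
P - L(189) = √7013 - (-8 + 189) = √7013 - 1*181 = √7013 - 181 = -181 + √7013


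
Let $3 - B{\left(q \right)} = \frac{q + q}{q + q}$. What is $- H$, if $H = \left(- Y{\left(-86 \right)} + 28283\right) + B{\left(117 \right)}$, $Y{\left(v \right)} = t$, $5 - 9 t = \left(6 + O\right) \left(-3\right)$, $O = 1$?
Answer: $- \frac{254539}{9} \approx -28282.0$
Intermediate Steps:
$B{\left(q \right)} = 2$ ($B{\left(q \right)} = 3 - \frac{q + q}{q + q} = 3 - \frac{2 q}{2 q} = 3 - 2 q \frac{1}{2 q} = 3 - 1 = 2$)
$t = \frac{26}{9}$ ($t = \frac{5}{9} - \frac{\left(6 + 1\right) \left(-3\right)}{9} = \frac{5}{9} - \frac{7 \left(-3\right)}{9} = \frac{5}{9} - - \frac{7}{3} = \frac{5}{9} + \frac{7}{3} = \frac{26}{9} \approx 2.8889$)
$Y{\left(v \right)} = \frac{26}{9}$
$H = \frac{254539}{9}$ ($H = \left(\left(-1\right) \frac{26}{9} + 28283\right) + 2 = \left(- \frac{26}{9} + 28283\right) + 2 = \frac{254521}{9} + 2 = \frac{254539}{9} \approx 28282.0$)
$- H = \left(-1\right) \frac{254539}{9} = - \frac{254539}{9}$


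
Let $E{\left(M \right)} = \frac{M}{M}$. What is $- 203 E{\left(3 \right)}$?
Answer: $-203$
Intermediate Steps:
$E{\left(M \right)} = 1$
$- 203 E{\left(3 \right)} = \left(-203\right) 1 = -203$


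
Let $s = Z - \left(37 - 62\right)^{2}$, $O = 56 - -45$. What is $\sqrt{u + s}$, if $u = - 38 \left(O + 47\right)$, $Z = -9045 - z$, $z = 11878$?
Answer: $2 i \sqrt{6793} \approx 164.84 i$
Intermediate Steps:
$Z = -20923$ ($Z = -9045 - 11878 = -20923$)
$O = 101$ ($O = 56 + 45 = 101$)
$s = -21548$ ($s = -20923 - \left(37 - 62\right)^{2} = -20923 - \left(-25\right)^{2} = -20923 - 625 = -21548$)
$u = -5624$ ($u = - 38 \left(101 + 47\right) = \left(-38\right) 148 = -5624$)
$\sqrt{u + s} = \sqrt{-5624 - 21548} = \sqrt{-27172} = 2 i \sqrt{6793}$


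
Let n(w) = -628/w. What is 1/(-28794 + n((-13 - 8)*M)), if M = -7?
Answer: -147/4233346 ≈ -3.4724e-5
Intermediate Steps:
1/(-28794 + n((-13 - 8)*M)) = 1/(-28794 - 628*(-1/(7*(-13 - 8)))) = 1/(-28794 - 628/((-21*(-7)))) = 1/(-28794 - 628/147) = 1/(-4233346/147) = -147/4233346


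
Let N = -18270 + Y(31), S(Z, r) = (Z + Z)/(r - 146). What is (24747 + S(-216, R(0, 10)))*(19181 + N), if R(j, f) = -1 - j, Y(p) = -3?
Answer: 1101174276/49 ≈ 2.2473e+7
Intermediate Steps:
S(Z, r) = 2*Z/(-146 + r) (S(Z, r) = (2*Z)/(-146 + r) = 2*Z/(-146 + r))
N = -18273 (N = -18270 - 3 = -18273)
(24747 + S(-216, R(0, 10)))*(19181 + N) = (24747 + 2*(-216)/(-146 + (-1 - 1*0)))*(19181 - 18273) = (24747 + 2*(-216)/(-146 + (-1 + 0)))*908 = (24747 + 2*(-216)/(-146 - 1))*908 = (24747 + 2*(-216)/(-147))*908 = (24747 + 2*(-216)*(-1/147))*908 = (24747 + 144/49)*908 = (1212747/49)*908 = 1101174276/49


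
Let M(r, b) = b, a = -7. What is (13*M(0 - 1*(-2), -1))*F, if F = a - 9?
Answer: 208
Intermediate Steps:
F = -16 (F = -7 - 9 = -16)
(13*M(0 - 1*(-2), -1))*F = (13*(-1))*(-16) = -13*(-16) = 208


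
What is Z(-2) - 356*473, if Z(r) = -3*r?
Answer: -168382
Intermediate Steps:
Z(-2) - 356*473 = -3*(-2) - 356*473 = 6 - 168388 = -168382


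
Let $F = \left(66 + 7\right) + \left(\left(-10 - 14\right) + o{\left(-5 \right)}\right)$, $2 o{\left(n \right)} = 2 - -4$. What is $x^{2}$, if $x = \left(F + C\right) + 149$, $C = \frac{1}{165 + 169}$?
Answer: $\frac{4507108225}{111556} \approx 40402.0$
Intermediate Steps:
$o{\left(n \right)} = 3$ ($o{\left(n \right)} = \frac{2 - -4}{2} = \frac{2 + 4}{2} = \frac{1}{2} \cdot 6 = 3$)
$F = 52$ ($F = \left(66 + 7\right) + \left(\left(-10 - 14\right) + 3\right) = 73 + \left(-24 + 3\right) = 73 - 21 = 52$)
$C = \frac{1}{334} \approx 0.002994$
$x = \frac{67135}{334}$ ($x = \left(52 + \frac{1}{334}\right) + 149 = \frac{17369}{334} + 149 = \frac{67135}{334} \approx 201.0$)
$x^{2} = \left(\frac{67135}{334}\right)^{2} = \frac{4507108225}{111556}$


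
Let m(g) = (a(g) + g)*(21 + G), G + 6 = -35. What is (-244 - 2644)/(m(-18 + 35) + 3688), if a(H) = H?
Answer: -361/376 ≈ -0.96011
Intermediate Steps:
G = -41 (G = -6 - 35 = -41)
m(g) = -40*g (m(g) = (g + g)*(21 - 41) = (2*g)*(-20) = -40*g)
(-244 - 2644)/(m(-18 + 35) + 3688) = (-244 - 2644)/(-40*(-18 + 35) + 3688) = -2888/(-40*17 + 3688) = -2888/(-680 + 3688) = -2888/3008 = -2888*1/3008 = -361/376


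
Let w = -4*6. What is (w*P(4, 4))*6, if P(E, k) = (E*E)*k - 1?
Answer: -9072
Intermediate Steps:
P(E, k) = -1 + k*E**2 (P(E, k) = E**2*k - 1 = k*E**2 - 1 = -1 + k*E**2)
w = -24
(w*P(4, 4))*6 = -24*(-1 + 4*4**2)*6 = -24*(-1 + 4*16)*6 = -24*(-1 + 64)*6 = -24*63*6 = -1512*6 = -9072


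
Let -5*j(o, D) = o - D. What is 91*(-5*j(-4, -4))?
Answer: 0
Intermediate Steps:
j(o, D) = -o/5 + D/5 (j(o, D) = -(o - D)/5 = -o/5 + D/5)
91*(-5*j(-4, -4)) = 91*(-5*(-⅕*(-4) + (⅕)*(-4))) = 91*(-5*(⅘ - ⅘)) = 91*(-5*0) = 91*0 = 0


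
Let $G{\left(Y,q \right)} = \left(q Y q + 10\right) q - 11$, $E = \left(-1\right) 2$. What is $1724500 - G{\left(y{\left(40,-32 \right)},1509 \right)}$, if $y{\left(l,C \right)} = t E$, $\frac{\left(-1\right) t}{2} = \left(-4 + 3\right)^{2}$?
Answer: $-13742751495$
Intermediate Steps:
$t = -2$ ($t = - 2 \left(-4 + 3\right)^{2} = - 2 \left(-1\right)^{2} = \left(-2\right) 1 = -2$)
$E = -2$
$y{\left(l,C \right)} = 4$ ($y{\left(l,C \right)} = \left(-2\right) \left(-2\right) = 4$)
$G{\left(Y,q \right)} = -11 + q \left(10 + Y q^{2}\right)$ ($G{\left(Y,q \right)} = \left(Y q q + 10\right) q - 11 = \left(Y q^{2} + 10\right) q - 11 = \left(10 + Y q^{2}\right) q - 11 = q \left(10 + Y q^{2}\right) - 11 = -11 + q \left(10 + Y q^{2}\right)$)
$1724500 - G{\left(y{\left(40,-32 \right)},1509 \right)} = 1724500 - \left(-11 + 10 \cdot 1509 + 4 \cdot 1509^{3}\right) = 1724500 - \left(-11 + 15090 + 4 \cdot 3436115229\right) = 1724500 - \left(-11 + 15090 + 13744460916\right) = 1724500 - 13744475995 = -13742751495$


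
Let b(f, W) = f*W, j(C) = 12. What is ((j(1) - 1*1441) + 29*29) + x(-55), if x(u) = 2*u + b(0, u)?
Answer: -698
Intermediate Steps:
b(f, W) = W*f
x(u) = 2*u (x(u) = 2*u + u*0 = 2*u + 0 = 2*u)
((j(1) - 1*1441) + 29*29) + x(-55) = ((12 - 1*1441) + 29*29) + 2*(-55) = ((12 - 1441) + 841) - 110 = (-1429 + 841) - 110 = -588 - 110 = -698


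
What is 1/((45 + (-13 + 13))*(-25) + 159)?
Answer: -1/966 ≈ -0.0010352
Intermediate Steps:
1/((45 + (-13 + 13))*(-25) + 159) = 1/((45 + 0)*(-25) + 159) = 1/(45*(-25) + 159) = 1/(-1125 + 159) = 1/(-966) = -1/966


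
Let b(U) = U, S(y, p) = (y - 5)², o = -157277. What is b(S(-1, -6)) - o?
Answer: 157313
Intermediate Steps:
S(y, p) = (-5 + y)²
b(S(-1, -6)) - o = (-5 - 1)² - 1*(-157277) = (-6)² + 157277 = 36 + 157277 = 157313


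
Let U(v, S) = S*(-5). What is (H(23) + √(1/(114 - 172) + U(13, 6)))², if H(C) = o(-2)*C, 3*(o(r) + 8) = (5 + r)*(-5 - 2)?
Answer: (20010 - I*√100978)²/3364 ≈ 1.19e+5 - 3780.4*I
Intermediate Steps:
U(v, S) = -5*S
o(r) = -59/3 - 7*r/3 (o(r) = -8 + ((5 + r)*(-5 - 2))/3 = -8 + ((5 + r)*(-7))/3 = -8 + (-35 - 7*r)/3 = -8 + (-35/3 - 7*r/3) = -59/3 - 7*r/3)
H(C) = -15*C (H(C) = (-59/3 - 7/3*(-2))*C = (-59/3 + 14/3)*C = -15*C)
(H(23) + √(1/(114 - 172) + U(13, 6)))² = (-15*23 + √(1/(114 - 172) - 5*6))² = (-345 + √(1/(-58) - 30))² = (-345 + √(-1/58 - 30))² = (-345 + √(-1741/58))² = (-345 + I*√100978/58)²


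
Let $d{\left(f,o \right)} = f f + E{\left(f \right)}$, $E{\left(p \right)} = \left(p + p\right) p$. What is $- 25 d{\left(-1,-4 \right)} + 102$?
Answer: $27$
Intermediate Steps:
$E{\left(p \right)} = 2 p^{2}$ ($E{\left(p \right)} = 2 p p = 2 p^{2}$)
$d{\left(f,o \right)} = 3 f^{2}$ ($d{\left(f,o \right)} = f f + 2 f^{2} = f^{2} + 2 f^{2} = 3 f^{2}$)
$- 25 d{\left(-1,-4 \right)} + 102 = - 25 \cdot 3 \left(-1\right)^{2} + 102 = - 25 \cdot 3 \cdot 1 + 102 = \left(-25\right) 3 + 102 = -75 + 102 = 27$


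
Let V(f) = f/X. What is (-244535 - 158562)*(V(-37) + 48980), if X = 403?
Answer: -7956692582591/403 ≈ -1.9744e+10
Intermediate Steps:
V(f) = f/403
(-244535 - 158562)*(V(-37) + 48980) = (-244535 - 158562)*((1/403)*(-37) + 48980) = -403097*(-37/403 + 48980) = -403097*19738903/403 = -7956692582591/403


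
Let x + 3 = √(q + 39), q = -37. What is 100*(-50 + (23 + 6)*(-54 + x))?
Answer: -170300 + 2900*√2 ≈ -1.6620e+5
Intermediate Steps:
x = -3 + √2 (x = -3 + √(-37 + 39) = -3 + √2 ≈ -1.5858)
100*(-50 + (23 + 6)*(-54 + x)) = 100*(-50 + (23 + 6)*(-54 + (-3 + √2))) = 100*(-50 + 29*(-57 + √2)) = 100*(-50 + (-1653 + 29*√2)) = 100*(-1703 + 29*√2) = -170300 + 2900*√2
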